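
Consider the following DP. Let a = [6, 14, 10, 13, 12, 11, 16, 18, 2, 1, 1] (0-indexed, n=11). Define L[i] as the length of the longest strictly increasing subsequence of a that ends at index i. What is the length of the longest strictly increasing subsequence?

   i    0    1    2    3    4    5    6    7    8    9   10
a[i]    6   14   10   13   12   11   16   18    2    1    1
L[i]    1    2    2    3    3    3    4    5    1    1    1

5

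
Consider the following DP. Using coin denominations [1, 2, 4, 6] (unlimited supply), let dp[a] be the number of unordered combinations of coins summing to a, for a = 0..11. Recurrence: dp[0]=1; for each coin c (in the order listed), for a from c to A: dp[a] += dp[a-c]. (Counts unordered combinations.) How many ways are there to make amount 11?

16

after  coin     0     1     2     3     4     5     6     7     8     9    10    11
          1     1     1     1     1     1     1     1     1     1     1     1     1
          2     1     1     2     2     3     3     4     4     5     5     6     6
          4     1     1     2     2     4     4     6     6     9     9    12    12
          6     1     1     2     2     4     4     7     7    11    11    16    16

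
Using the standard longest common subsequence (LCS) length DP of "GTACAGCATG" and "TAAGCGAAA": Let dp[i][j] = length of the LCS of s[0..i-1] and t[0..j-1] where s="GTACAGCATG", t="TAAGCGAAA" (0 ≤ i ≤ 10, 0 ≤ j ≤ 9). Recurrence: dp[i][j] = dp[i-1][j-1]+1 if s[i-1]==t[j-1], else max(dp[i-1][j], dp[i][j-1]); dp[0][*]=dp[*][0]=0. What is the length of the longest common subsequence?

   ''  T  A  A  G  C  G  A  A  A
''  0  0  0  0  0  0  0  0  0  0
 G  0  0  0  0  1  1  1  1  1  1
 T  0  1  1  1  1  1  1  1  1  1
 A  0  1  2  2  2  2  2  2  2  2
 C  0  1  2  2  2  3  3  3  3  3
 A  0  1  2  3  3  3  3  4  4  4
 G  0  1  2  3  4  4  4  4  4  4
 C  0  1  2  3  4  5  5  5  5  5
 A  0  1  2  3  4  5  5  6  6  6
 T  0  1  2  3  4  5  5  6  6  6
 G  0  1  2  3  4  5  6  6  6  6

6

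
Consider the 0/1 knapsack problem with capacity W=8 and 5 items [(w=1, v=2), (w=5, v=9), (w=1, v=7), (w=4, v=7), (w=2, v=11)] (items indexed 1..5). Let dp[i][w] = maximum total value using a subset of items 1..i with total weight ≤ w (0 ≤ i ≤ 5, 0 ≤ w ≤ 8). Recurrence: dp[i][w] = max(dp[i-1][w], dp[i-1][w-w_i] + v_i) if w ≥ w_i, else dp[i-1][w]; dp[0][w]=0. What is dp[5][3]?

i\w   0   1   2   3   4   5   6   7   8
  0   0   0   0   0   0   0   0   0   0
  1   0   2   2   2   2   2   2   2   2
  2   0   2   2   2   2   9  11  11  11
  3   0   7   9   9   9   9  16  18  18
  4   0   7   9   9   9  14  16  18  18
  5   0   7  11  18  20  20  20  25  27

18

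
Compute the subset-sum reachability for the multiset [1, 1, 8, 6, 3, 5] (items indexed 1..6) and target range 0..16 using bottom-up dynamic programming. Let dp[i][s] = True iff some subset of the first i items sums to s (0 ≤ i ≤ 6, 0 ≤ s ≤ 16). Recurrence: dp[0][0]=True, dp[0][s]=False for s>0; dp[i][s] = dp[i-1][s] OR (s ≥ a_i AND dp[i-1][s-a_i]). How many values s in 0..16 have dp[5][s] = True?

i\s   0   1   2   3   4   5   6   7   8   9  10  11  12  13  14  15  16
  0   T   F   F   F   F   F   F   F   F   F   F   F   F   F   F   F   F
  1   T   T   F   F   F   F   F   F   F   F   F   F   F   F   F   F   F
  2   T   T   T   F   F   F   F   F   F   F   F   F   F   F   F   F   F
  3   T   T   T   F   F   F   F   F   T   T   T   F   F   F   F   F   F
  4   T   T   T   F   F   F   T   T   T   T   T   F   F   F   T   T   T
  5   T   T   T   T   T   T   T   T   T   T   T   T   T   T   T   T   T
  6   T   T   T   T   T   T   T   T   T   T   T   T   T   T   T   T   T

17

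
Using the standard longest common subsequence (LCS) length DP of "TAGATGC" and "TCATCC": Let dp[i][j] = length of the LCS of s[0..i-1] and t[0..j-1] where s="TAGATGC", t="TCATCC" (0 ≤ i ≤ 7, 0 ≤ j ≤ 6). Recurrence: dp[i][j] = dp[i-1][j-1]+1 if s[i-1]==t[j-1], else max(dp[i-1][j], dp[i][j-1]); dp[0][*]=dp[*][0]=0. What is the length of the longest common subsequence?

   ''  T  C  A  T  C  C
''  0  0  0  0  0  0  0
 T  0  1  1  1  1  1  1
 A  0  1  1  2  2  2  2
 G  0  1  1  2  2  2  2
 A  0  1  1  2  2  2  2
 T  0  1  1  2  3  3  3
 G  0  1  1  2  3  3  3
 C  0  1  2  2  3  4  4

4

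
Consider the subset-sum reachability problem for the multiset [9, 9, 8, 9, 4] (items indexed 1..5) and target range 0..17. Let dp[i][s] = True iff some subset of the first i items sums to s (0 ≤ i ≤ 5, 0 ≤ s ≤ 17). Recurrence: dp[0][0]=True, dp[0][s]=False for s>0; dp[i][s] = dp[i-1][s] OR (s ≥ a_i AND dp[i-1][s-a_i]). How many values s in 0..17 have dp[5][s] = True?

i\s   0   1   2   3   4   5   6   7   8   9  10  11  12  13  14  15  16  17
  0   T   F   F   F   F   F   F   F   F   F   F   F   F   F   F   F   F   F
  1   T   F   F   F   F   F   F   F   F   T   F   F   F   F   F   F   F   F
  2   T   F   F   F   F   F   F   F   F   T   F   F   F   F   F   F   F   F
  3   T   F   F   F   F   F   F   F   T   T   F   F   F   F   F   F   F   T
  4   T   F   F   F   F   F   F   F   T   T   F   F   F   F   F   F   F   T
  5   T   F   F   F   T   F   F   F   T   T   F   F   T   T   F   F   F   T

7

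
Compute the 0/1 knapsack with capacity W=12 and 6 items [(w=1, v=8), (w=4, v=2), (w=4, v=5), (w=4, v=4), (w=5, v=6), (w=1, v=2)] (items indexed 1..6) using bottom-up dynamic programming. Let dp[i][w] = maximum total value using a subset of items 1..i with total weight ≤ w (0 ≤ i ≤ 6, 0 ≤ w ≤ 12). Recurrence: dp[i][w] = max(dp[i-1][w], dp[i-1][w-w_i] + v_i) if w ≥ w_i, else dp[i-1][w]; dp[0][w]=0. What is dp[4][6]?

i\w   0   1   2   3   4   5   6   7   8   9  10  11  12
  0   0   0   0   0   0   0   0   0   0   0   0   0   0
  1   0   8   8   8   8   8   8   8   8   8   8   8   8
  2   0   8   8   8   8  10  10  10  10  10  10  10  10
  3   0   8   8   8   8  13  13  13  13  15  15  15  15
  4   0   8   8   8   8  13  13  13  13  17  17  17  17
  5   0   8   8   8   8  13  14  14  14  17  19  19  19
  6   0   8  10  10  10  13  15  16  16  17  19  21  21

13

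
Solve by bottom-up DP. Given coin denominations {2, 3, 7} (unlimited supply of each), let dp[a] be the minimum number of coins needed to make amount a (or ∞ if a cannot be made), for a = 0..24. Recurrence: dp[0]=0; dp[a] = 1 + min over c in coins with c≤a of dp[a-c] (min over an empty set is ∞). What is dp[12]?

 a  0  1  2  3  4  5  6  7  8  9 10 11 12 13 14 15 16 17 18 19 20 21 22 23 24
dp  0  -  1  1  2  2  2  1  3  2  2  3  3  3  2  4  3  3  4  4  4  3  5  4  4
(- denotes ∞ / unreachable)

3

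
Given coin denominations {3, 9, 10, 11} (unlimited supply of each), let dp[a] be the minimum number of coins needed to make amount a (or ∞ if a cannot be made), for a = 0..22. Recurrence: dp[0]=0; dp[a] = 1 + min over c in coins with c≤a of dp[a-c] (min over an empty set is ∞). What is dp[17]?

 a  0  1  2  3  4  5  6  7  8  9 10 11 12 13 14 15 16 17 18 19 20 21 22
dp  0  -  -  1  -  -  2  -  -  1  1  1  2  2  2  3  3  3  2  2  2  2  2
(- denotes ∞ / unreachable)

3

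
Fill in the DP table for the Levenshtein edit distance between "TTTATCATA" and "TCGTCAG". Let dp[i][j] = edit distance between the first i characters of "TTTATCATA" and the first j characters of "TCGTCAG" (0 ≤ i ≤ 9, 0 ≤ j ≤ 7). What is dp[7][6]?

   ''  T  C  G  T  C  A  G
''  0  1  2  3  4  5  6  7
 T  1  0  1  2  3  4  5  6
 T  2  1  1  2  2  3  4  5
 T  3  2  2  2  2  3  4  5
 A  4  3  3  3  3  3  3  4
 T  5  4  4  4  3  4  4  4
 C  6  5  4  5  4  3  4  5
 A  7  6  5  5  5  4  3  4
 T  8  7  6  6  5  5  4  4
 A  9  8  7  7  6  6  5  5

3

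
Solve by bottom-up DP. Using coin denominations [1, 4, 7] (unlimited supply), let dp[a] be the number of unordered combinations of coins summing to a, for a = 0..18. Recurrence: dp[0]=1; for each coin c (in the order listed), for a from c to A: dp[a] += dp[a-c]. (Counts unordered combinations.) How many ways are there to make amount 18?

10

after  coin     0     1     2     3     4     5     6     7     8     9    10    11    12    13    14    15    16    17    18
          1     1     1     1     1     1     1     1     1     1     1     1     1     1     1     1     1     1     1     1
          4     1     1     1     1     2     2     2     2     3     3     3     3     4     4     4     4     5     5     5
          7     1     1     1     1     2     2     2     3     4     4     4     5     6     6     7     8     9     9    10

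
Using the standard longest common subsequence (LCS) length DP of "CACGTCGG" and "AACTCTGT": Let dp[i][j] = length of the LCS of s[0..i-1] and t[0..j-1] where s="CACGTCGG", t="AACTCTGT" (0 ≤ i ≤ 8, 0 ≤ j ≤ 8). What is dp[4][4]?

   ''  A  A  C  T  C  T  G  T
''  0  0  0  0  0  0  0  0  0
 C  0  0  0  1  1  1  1  1  1
 A  0  1  1  1  1  1  1  1  1
 C  0  1  1  2  2  2  2  2  2
 G  0  1  1  2  2  2  2  3  3
 T  0  1  1  2  3  3  3  3  4
 C  0  1  1  2  3  4  4  4  4
 G  0  1  1  2  3  4  4  5  5
 G  0  1  1  2  3  4  4  5  5

2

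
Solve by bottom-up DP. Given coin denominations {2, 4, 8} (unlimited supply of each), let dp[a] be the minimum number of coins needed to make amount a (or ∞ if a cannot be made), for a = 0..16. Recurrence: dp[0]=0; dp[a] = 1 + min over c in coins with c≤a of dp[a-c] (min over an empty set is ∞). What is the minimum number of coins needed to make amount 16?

2

 a  0  1  2  3  4  5  6  7  8  9 10 11 12 13 14 15 16
dp  0  -  1  -  1  -  2  -  1  -  2  -  2  -  3  -  2
(- denotes ∞ / unreachable)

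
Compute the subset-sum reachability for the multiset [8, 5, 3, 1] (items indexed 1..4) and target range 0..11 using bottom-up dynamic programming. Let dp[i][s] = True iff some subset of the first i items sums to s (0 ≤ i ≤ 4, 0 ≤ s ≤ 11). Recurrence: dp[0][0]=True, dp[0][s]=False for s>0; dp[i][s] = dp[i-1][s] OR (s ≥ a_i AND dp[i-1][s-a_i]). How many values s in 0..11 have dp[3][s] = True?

5

i\s   0   1   2   3   4   5   6   7   8   9  10  11
  0   T   F   F   F   F   F   F   F   F   F   F   F
  1   T   F   F   F   F   F   F   F   T   F   F   F
  2   T   F   F   F   F   T   F   F   T   F   F   F
  3   T   F   F   T   F   T   F   F   T   F   F   T
  4   T   T   F   T   T   T   T   F   T   T   F   T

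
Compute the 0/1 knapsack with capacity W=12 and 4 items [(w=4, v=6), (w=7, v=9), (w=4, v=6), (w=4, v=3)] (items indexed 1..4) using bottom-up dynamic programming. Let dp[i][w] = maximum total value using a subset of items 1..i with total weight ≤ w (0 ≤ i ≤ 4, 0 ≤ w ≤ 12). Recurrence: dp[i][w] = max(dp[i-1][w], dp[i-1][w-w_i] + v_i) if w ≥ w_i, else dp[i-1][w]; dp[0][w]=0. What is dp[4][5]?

6

i\w   0   1   2   3   4   5   6   7   8   9  10  11  12
  0   0   0   0   0   0   0   0   0   0   0   0   0   0
  1   0   0   0   0   6   6   6   6   6   6   6   6   6
  2   0   0   0   0   6   6   6   9   9   9   9  15  15
  3   0   0   0   0   6   6   6   9  12  12  12  15  15
  4   0   0   0   0   6   6   6   9  12  12  12  15  15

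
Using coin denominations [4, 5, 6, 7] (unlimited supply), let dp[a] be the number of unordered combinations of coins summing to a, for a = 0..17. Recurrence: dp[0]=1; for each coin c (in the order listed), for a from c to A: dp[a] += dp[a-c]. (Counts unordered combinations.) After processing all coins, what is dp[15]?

3

after  coin     0     1     2     3     4     5     6     7     8     9    10    11    12    13    14    15    16    17
          4     1     0     0     0     1     0     0     0     1     0     0     0     1     0     0     0     1     0
          5     1     0     0     0     1     1     0     0     1     1     1     0     1     1     1     1     1     1
          6     1     0     0     0     1     1     1     0     1     1     2     1     2     1     2     2     3     2
          7     1     0     0     0     1     1     1     1     1     1     2     2     3     2     3     3     4     4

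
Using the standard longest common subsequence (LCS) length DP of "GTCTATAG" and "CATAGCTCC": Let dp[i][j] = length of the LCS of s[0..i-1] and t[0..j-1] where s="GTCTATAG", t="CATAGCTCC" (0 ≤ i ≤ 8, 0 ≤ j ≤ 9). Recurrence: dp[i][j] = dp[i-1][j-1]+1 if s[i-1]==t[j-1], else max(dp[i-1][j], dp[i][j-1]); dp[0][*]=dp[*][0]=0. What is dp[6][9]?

4

   ''  C  A  T  A  G  C  T  C  C
''  0  0  0  0  0  0  0  0  0  0
 G  0  0  0  0  0  1  1  1  1  1
 T  0  0  0  1  1  1  1  2  2  2
 C  0  1  1  1  1  1  2  2  3  3
 T  0  1  1  2  2  2  2  3  3  3
 A  0  1  2  2  3  3  3  3  3  3
 T  0  1  2  3  3  3  3  4  4  4
 A  0  1  2  3  4  4  4  4  4  4
 G  0  1  2  3  4  5  5  5  5  5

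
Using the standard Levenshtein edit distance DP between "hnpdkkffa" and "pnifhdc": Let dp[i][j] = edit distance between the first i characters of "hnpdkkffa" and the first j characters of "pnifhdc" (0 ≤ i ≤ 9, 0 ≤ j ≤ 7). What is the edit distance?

8

   ''  p  n  i  f  h  d  c
''  0  1  2  3  4  5  6  7
 h  1  1  2  3  4  4  5  6
 n  2  2  1  2  3  4  5  6
 p  3  2  2  2  3  4  5  6
 d  4  3  3  3  3  4  4  5
 k  5  4  4  4  4  4  5  5
 k  6  5  5  5  5  5  5  6
 f  7  6  6  6  5  6  6  6
 f  8  7  7  7  6  6  7  7
 a  9  8  8  8  7  7  7  8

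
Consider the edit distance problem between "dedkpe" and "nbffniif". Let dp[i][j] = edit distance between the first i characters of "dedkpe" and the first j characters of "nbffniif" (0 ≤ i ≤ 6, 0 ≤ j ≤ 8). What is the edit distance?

8

   ''  n  b  f  f  n  i  i  f
''  0  1  2  3  4  5  6  7  8
 d  1  1  2  3  4  5  6  7  8
 e  2  2  2  3  4  5  6  7  8
 d  3  3  3  3  4  5  6  7  8
 k  4  4  4  4  4  5  6  7  8
 p  5  5  5  5  5  5  6  7  8
 e  6  6  6  6  6  6  6  7  8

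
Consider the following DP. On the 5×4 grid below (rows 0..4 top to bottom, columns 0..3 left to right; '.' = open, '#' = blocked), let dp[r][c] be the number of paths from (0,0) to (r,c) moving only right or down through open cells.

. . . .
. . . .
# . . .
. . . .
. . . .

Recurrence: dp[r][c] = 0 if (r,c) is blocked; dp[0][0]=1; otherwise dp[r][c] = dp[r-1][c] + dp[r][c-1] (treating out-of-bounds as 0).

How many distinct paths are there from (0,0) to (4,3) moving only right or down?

r\c   0   1   2   3
  0   1   1   1   1
  1   1   2   3   4
  2   0   2   5   9
  3   0   2   7  16
  4   0   2   9  25

25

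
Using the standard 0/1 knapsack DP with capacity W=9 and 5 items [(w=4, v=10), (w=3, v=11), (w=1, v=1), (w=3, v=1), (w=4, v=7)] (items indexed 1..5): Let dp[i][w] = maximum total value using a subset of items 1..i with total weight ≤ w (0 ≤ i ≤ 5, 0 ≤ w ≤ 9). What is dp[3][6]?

12

i\w   0   1   2   3   4   5   6   7   8   9
  0   0   0   0   0   0   0   0   0   0   0
  1   0   0   0   0  10  10  10  10  10  10
  2   0   0   0  11  11  11  11  21  21  21
  3   0   1   1  11  12  12  12  21  22  22
  4   0   1   1  11  12  12  12  21  22  22
  5   0   1   1  11  12  12  12  21  22  22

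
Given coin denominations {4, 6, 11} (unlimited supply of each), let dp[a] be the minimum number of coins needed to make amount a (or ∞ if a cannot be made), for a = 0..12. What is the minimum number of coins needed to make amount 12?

2

 a  0  1  2  3  4  5  6  7  8  9 10 11 12
dp  0  -  -  -  1  -  1  -  2  -  2  1  2
(- denotes ∞ / unreachable)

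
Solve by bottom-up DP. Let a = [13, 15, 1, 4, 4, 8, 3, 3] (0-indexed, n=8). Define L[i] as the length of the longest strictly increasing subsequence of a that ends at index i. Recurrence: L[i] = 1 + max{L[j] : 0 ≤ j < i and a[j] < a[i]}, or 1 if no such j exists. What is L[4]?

   i    0    1    2    3    4    5    6    7
a[i]   13   15    1    4    4    8    3    3
L[i]    1    2    1    2    2    3    2    2

2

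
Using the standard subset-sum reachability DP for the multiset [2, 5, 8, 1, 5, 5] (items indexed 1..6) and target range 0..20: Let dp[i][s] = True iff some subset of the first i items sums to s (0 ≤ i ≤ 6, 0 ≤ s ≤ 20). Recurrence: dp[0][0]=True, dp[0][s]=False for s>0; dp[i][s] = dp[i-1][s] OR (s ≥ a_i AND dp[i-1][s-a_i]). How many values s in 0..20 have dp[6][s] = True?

i\s   0   1   2   3   4   5   6   7   8   9  10  11  12  13  14  15  16  17  18  19  20
  0   T   F   F   F   F   F   F   F   F   F   F   F   F   F   F   F   F   F   F   F   F
  1   T   F   T   F   F   F   F   F   F   F   F   F   F   F   F   F   F   F   F   F   F
  2   T   F   T   F   F   T   F   T   F   F   F   F   F   F   F   F   F   F   F   F   F
  3   T   F   T   F   F   T   F   T   T   F   T   F   F   T   F   T   F   F   F   F   F
  4   T   T   T   T   F   T   T   T   T   T   T   T   F   T   T   T   T   F   F   F   F
  5   T   T   T   T   F   T   T   T   T   T   T   T   T   T   T   T   T   F   T   T   T
  6   T   T   T   T   F   T   T   T   T   T   T   T   T   T   T   T   T   T   T   T   T

20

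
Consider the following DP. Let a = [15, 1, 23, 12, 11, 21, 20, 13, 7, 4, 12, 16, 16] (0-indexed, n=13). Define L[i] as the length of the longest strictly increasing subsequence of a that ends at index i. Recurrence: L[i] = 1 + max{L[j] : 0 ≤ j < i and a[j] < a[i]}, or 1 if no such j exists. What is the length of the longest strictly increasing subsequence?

4

   i    0    1    2    3    4    5    6    7    8    9   10   11   12
a[i]   15    1   23   12   11   21   20   13    7    4   12   16   16
L[i]    1    1    2    2    2    3    3    3    2    2    3    4    4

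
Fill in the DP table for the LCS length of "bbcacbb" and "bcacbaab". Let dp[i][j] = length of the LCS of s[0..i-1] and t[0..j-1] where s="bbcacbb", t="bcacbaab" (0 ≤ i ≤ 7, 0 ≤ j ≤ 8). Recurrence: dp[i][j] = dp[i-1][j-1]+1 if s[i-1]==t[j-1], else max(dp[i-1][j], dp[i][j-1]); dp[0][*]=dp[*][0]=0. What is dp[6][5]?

   ''  b  c  a  c  b  a  a  b
''  0  0  0  0  0  0  0  0  0
 b  0  1  1  1  1  1  1  1  1
 b  0  1  1  1  1  2  2  2  2
 c  0  1  2  2  2  2  2  2  2
 a  0  1  2  3  3  3  3  3  3
 c  0  1  2  3  4  4  4  4  4
 b  0  1  2  3  4  5  5  5  5
 b  0  1  2  3  4  5  5  5  6

5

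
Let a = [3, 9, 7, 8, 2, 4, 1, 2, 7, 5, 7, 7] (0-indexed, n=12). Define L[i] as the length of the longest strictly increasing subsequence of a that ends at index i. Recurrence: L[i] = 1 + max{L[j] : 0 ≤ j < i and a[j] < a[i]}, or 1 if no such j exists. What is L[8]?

   i    0    1    2    3    4    5    6    7    8    9   10   11
a[i]    3    9    7    8    2    4    1    2    7    5    7    7
L[i]    1    2    2    3    1    2    1    2    3    3    4    4

3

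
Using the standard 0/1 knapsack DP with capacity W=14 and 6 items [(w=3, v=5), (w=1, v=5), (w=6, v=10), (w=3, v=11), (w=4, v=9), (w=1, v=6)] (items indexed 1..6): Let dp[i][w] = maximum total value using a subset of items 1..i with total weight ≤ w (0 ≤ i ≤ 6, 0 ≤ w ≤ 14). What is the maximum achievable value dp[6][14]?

i\w   0   1   2   3   4   5   6   7   8   9  10  11  12  13  14
  0   0   0   0   0   0   0   0   0   0   0   0   0   0   0   0
  1   0   0   0   5   5   5   5   5   5   5   5   5   5   5   5
  2   0   5   5   5  10  10  10  10  10  10  10  10  10  10  10
  3   0   5   5   5  10  10  10  15  15  15  20  20  20  20  20
  4   0   5   5  11  16  16  16  21  21  21  26  26  26  31  31
  5   0   5   5  11  16  16  16  21  25  25  26  30  30  31  35
  6   0   6  11  11  17  22  22  22  27  31  31  32  36  36  37

37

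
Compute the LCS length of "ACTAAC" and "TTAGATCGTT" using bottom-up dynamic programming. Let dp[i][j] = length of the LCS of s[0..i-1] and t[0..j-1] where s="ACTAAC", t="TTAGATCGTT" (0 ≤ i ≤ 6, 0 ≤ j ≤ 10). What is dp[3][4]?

1

   ''  T  T  A  G  A  T  C  G  T  T
''  0  0  0  0  0  0  0  0  0  0  0
 A  0  0  0  1  1  1  1  1  1  1  1
 C  0  0  0  1  1  1  1  2  2  2  2
 T  0  1  1  1  1  1  2  2  2  3  3
 A  0  1  1  2  2  2  2  2  2  3  3
 A  0  1  1  2  2  3  3  3  3  3  3
 C  0  1  1  2  2  3  3  4  4  4  4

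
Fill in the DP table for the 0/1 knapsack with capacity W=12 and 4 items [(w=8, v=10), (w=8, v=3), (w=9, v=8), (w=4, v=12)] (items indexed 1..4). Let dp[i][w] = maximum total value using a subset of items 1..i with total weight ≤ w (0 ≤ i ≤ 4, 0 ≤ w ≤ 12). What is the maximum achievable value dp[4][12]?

22

i\w   0   1   2   3   4   5   6   7   8   9  10  11  12
  0   0   0   0   0   0   0   0   0   0   0   0   0   0
  1   0   0   0   0   0   0   0   0  10  10  10  10  10
  2   0   0   0   0   0   0   0   0  10  10  10  10  10
  3   0   0   0   0   0   0   0   0  10  10  10  10  10
  4   0   0   0   0  12  12  12  12  12  12  12  12  22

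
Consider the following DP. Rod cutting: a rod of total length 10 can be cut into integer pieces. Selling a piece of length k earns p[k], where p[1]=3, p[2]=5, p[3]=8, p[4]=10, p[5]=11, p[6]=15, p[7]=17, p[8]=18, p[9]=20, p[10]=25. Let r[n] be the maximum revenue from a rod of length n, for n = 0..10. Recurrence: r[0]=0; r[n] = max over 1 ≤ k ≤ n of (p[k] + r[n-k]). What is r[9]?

   n    0    1    2    3    4    5    6    7    8    9   10
r[n]    0    3    6    9   12   15   18   21   24   27   30

27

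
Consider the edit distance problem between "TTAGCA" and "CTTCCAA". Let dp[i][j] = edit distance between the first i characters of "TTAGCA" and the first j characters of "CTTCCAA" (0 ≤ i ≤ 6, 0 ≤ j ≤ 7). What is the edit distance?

   ''  C  T  T  C  C  A  A
''  0  1  2  3  4  5  6  7
 T  1  1  1  2  3  4  5  6
 T  2  2  1  1  2  3  4  5
 A  3  3  2  2  2  3  3  4
 G  4  4  3  3  3  3  4  4
 C  5  4  4  4  3  3  4  5
 A  6  5  5  5  4  4  3  4

4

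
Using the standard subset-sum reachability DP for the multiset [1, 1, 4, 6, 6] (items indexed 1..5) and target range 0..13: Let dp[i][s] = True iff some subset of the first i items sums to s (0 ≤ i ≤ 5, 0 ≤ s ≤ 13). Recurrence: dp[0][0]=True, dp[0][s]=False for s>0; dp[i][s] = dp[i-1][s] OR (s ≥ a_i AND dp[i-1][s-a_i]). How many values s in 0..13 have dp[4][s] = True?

11

i\s   0   1   2   3   4   5   6   7   8   9  10  11  12  13
  0   T   F   F   F   F   F   F   F   F   F   F   F   F   F
  1   T   T   F   F   F   F   F   F   F   F   F   F   F   F
  2   T   T   T   F   F   F   F   F   F   F   F   F   F   F
  3   T   T   T   F   T   T   T   F   F   F   F   F   F   F
  4   T   T   T   F   T   T   T   T   T   F   T   T   T   F
  5   T   T   T   F   T   T   T   T   T   F   T   T   T   T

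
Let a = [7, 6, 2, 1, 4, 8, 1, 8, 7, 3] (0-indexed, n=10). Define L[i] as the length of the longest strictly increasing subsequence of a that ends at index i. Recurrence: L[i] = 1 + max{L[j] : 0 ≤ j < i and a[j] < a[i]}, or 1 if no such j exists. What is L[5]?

   i    0    1    2    3    4    5    6    7    8    9
a[i]    7    6    2    1    4    8    1    8    7    3
L[i]    1    1    1    1    2    3    1    3    3    2

3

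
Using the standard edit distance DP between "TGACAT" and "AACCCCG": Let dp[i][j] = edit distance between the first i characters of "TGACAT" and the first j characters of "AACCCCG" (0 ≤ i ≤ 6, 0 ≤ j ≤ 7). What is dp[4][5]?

4

   ''  A  A  C  C  C  C  G
''  0  1  2  3  4  5  6  7
 T  1  1  2  3  4  5  6  7
 G  2  2  2  3  4  5  6  6
 A  3  2  2  3  4  5  6  7
 C  4  3  3  2  3  4  5  6
 A  5  4  3  3  3  4  5  6
 T  6  5  4  4  4  4  5  6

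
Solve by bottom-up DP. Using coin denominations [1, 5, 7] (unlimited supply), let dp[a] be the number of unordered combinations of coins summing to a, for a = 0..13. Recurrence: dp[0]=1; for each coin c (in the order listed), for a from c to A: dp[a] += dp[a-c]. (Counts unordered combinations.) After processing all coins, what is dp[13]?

after  coin     0     1     2     3     4     5     6     7     8     9    10    11    12    13
          1     1     1     1     1     1     1     1     1     1     1     1     1     1     1
          5     1     1     1     1     1     2     2     2     2     2     3     3     3     3
          7     1     1     1     1     1     2     2     3     3     3     4     4     5     5

5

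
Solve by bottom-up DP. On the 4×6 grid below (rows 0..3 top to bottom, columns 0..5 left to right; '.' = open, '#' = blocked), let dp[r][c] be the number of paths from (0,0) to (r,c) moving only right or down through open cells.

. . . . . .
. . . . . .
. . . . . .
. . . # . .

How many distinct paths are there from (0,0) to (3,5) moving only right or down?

r\c   0   1   2   3   4   5
  0   1   1   1   1   1   1
  1   1   2   3   4   5   6
  2   1   3   6  10  15  21
  3   1   4  10   0  15  36

36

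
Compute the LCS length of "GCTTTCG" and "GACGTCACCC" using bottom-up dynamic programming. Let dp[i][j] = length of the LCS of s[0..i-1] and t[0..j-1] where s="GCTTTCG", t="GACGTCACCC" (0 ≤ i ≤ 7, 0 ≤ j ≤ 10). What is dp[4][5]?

   ''  G  A  C  G  T  C  A  C  C  C
''  0  0  0  0  0  0  0  0  0  0  0
 G  0  1  1  1  1  1  1  1  1  1  1
 C  0  1  1  2  2  2  2  2  2  2  2
 T  0  1  1  2  2  3  3  3  3  3  3
 T  0  1  1  2  2  3  3  3  3  3  3
 T  0  1  1  2  2  3  3  3  3  3  3
 C  0  1  1  2  2  3  4  4  4  4  4
 G  0  1  1  2  3  3  4  4  4  4  4

3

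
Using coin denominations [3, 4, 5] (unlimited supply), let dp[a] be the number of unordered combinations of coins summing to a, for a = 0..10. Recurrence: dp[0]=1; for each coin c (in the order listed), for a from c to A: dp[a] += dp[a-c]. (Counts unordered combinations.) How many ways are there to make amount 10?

2

after  coin     0     1     2     3     4     5     6     7     8     9    10
          3     1     0     0     1     0     0     1     0     0     1     0
          4     1     0     0     1     1     0     1     1     1     1     1
          5     1     0     0     1     1     1     1     1     2     2     2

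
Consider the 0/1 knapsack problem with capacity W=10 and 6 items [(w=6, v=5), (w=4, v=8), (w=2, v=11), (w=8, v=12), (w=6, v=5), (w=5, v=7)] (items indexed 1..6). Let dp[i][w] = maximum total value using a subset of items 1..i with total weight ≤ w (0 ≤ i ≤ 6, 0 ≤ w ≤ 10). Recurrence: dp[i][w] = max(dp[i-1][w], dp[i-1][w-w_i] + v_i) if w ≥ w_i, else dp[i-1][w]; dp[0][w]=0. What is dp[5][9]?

i\w   0   1   2   3   4   5   6   7   8   9  10
  0   0   0   0   0   0   0   0   0   0   0   0
  1   0   0   0   0   0   0   5   5   5   5   5
  2   0   0   0   0   8   8   8   8   8   8  13
  3   0   0  11  11  11  11  19  19  19  19  19
  4   0   0  11  11  11  11  19  19  19  19  23
  5   0   0  11  11  11  11  19  19  19  19  23
  6   0   0  11  11  11  11  19  19  19  19  23

19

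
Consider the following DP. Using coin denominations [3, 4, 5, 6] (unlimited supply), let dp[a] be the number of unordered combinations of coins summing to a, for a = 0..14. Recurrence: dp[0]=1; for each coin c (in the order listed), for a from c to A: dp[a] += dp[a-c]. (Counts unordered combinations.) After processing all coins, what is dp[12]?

after  coin     0     1     2     3     4     5     6     7     8     9    10    11    12    13    14
          3     1     0     0     1     0     0     1     0     0     1     0     0     1     0     0
          4     1     0     0     1     1     0     1     1     1     1     1     1     2     1     1
          5     1     0     0     1     1     1     1     1     2     2     2     2     3     3     3
          6     1     0     0     1     1     1     2     1     2     3     3     3     5     4     5

5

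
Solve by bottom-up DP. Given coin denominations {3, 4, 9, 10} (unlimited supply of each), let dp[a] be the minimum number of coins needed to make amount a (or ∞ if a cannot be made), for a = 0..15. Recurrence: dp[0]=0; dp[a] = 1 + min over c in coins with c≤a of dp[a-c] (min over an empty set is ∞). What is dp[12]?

 a  0  1  2  3  4  5  6  7  8  9 10 11 12 13 14 15
dp  0  -  -  1  1  -  2  2  2  1  1  3  2  2  2  3
(- denotes ∞ / unreachable)

2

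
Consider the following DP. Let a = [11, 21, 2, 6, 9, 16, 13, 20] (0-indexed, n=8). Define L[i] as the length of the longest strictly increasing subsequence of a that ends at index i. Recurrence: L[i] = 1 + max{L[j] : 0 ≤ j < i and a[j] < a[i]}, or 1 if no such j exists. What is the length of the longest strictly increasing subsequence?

5

   i    0    1    2    3    4    5    6    7
a[i]   11   21    2    6    9   16   13   20
L[i]    1    2    1    2    3    4    4    5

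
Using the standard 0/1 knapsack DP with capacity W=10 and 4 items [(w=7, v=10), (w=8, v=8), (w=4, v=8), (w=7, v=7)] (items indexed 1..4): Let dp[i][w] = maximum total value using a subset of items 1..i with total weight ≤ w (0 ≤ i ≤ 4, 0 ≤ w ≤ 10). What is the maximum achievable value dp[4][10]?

i\w   0   1   2   3   4   5   6   7   8   9  10
  0   0   0   0   0   0   0   0   0   0   0   0
  1   0   0   0   0   0   0   0  10  10  10  10
  2   0   0   0   0   0   0   0  10  10  10  10
  3   0   0   0   0   8   8   8  10  10  10  10
  4   0   0   0   0   8   8   8  10  10  10  10

10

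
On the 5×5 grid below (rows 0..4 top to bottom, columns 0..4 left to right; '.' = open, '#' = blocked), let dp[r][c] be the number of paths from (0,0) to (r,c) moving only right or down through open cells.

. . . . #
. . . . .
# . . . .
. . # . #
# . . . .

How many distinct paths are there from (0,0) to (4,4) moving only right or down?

r\c   0   1   2   3   4
  0   1   1   1   1   0
  1   1   2   3   4   4
  2   0   2   5   9  13
  3   0   2   0   9   0
  4   0   2   2  11  11

11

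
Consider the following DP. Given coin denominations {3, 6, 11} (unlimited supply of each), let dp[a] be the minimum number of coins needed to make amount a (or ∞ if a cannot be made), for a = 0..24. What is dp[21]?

 a  0  1  2  3  4  5  6  7  8  9 10 11 12 13 14 15 16 17 18 19 20 21 22 23 24
dp  0  -  -  1  -  -  1  -  -  2  -  1  2  -  2  3  -  2  3  -  3  4  2  3  4
(- denotes ∞ / unreachable)

4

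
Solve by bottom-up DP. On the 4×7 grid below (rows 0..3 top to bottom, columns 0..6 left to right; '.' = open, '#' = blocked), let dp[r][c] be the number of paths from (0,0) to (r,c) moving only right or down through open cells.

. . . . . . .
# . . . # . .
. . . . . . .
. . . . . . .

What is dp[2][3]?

r\c   0   1   2   3   4   5   6
  0   1   1   1   1   1   1   1
  1   0   1   2   3   0   1   2
  2   0   1   3   6   6   7   9
  3   0   1   4  10  16  23  32

6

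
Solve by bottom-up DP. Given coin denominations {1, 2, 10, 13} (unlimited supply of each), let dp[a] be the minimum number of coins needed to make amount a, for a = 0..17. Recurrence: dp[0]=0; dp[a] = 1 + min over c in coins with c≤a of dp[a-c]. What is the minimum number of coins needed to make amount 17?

 a  0  1  2  3  4  5  6  7  8  9 10 11 12 13 14 15 16 17
dp  0  1  1  2  2  3  3  4  4  5  1  2  2  1  2  2  3  3

3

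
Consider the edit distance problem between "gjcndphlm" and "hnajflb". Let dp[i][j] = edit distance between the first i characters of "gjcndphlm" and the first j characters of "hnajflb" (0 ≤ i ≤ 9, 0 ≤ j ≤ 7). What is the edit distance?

7

   ''  h  n  a  j  f  l  b
''  0  1  2  3  4  5  6  7
 g  1  1  2  3  4  5  6  7
 j  2  2  2  3  3  4  5  6
 c  3  3  3  3  4  4  5  6
 n  4  4  3  4  4  5  5  6
 d  5  5  4  4  5  5  6  6
 p  6  6  5  5  5  6  6  7
 h  7  6  6  6  6  6  7  7
 l  8  7  7  7  7  7  6  7
 m  9  8  8  8  8  8  7  7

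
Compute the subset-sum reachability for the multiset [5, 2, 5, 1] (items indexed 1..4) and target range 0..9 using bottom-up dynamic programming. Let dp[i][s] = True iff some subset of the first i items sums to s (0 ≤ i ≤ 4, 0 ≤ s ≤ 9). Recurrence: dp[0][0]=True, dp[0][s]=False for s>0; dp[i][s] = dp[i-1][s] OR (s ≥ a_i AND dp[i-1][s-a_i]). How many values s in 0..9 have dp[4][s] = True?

i\s   0   1   2   3   4   5   6   7   8   9
  0   T   F   F   F   F   F   F   F   F   F
  1   T   F   F   F   F   T   F   F   F   F
  2   T   F   T   F   F   T   F   T   F   F
  3   T   F   T   F   F   T   F   T   F   F
  4   T   T   T   T   F   T   T   T   T   F

8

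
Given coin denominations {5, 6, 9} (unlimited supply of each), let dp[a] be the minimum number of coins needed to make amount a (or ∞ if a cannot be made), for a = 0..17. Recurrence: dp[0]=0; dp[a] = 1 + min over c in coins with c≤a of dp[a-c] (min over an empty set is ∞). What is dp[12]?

2

 a  0  1  2  3  4  5  6  7  8  9 10 11 12 13 14 15 16 17
dp  0  -  -  -  -  1  1  -  -  1  2  2  2  -  2  2  3  3
(- denotes ∞ / unreachable)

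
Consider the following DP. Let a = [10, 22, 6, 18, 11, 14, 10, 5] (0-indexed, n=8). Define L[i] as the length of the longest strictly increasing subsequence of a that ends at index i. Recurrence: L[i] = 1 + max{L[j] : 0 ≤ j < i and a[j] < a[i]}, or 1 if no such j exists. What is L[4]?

2

   i    0    1    2    3    4    5    6    7
a[i]   10   22    6   18   11   14   10    5
L[i]    1    2    1    2    2    3    2    1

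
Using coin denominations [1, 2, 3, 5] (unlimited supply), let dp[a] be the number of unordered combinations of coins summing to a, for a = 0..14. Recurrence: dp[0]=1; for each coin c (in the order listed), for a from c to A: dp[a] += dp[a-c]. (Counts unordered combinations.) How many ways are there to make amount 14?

after  coin     0     1     2     3     4     5     6     7     8     9    10    11    12    13    14
          1     1     1     1     1     1     1     1     1     1     1     1     1     1     1     1
          2     1     1     2     2     3     3     4     4     5     5     6     6     7     7     8
          3     1     1     2     3     4     5     7     8    10    12    14    16    19    21    24
          5     1     1     2     3     4     6     8    10    13    16    20    24    29    34    40

40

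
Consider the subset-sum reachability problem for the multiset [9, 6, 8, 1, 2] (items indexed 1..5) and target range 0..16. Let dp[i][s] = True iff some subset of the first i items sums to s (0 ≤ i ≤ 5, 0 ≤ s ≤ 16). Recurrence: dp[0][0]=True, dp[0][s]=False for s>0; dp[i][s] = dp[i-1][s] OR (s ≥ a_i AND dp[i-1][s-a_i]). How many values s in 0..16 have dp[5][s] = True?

i\s   0   1   2   3   4   5   6   7   8   9  10  11  12  13  14  15  16
  0   T   F   F   F   F   F   F   F   F   F   F   F   F   F   F   F   F
  1   T   F   F   F   F   F   F   F   F   T   F   F   F   F   F   F   F
  2   T   F   F   F   F   F   T   F   F   T   F   F   F   F   F   T   F
  3   T   F   F   F   F   F   T   F   T   T   F   F   F   F   T   T   F
  4   T   T   F   F   F   F   T   T   T   T   T   F   F   F   T   T   T
  5   T   T   T   T   F   F   T   T   T   T   T   T   T   F   T   T   T

14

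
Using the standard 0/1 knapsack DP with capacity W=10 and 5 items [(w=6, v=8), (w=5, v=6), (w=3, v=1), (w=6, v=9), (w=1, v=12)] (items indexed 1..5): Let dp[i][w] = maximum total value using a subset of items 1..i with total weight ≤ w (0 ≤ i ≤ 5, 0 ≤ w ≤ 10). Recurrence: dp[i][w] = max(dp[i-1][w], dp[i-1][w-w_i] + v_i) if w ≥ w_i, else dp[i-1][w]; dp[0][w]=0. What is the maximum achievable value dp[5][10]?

i\w   0   1   2   3   4   5   6   7   8   9  10
  0   0   0   0   0   0   0   0   0   0   0   0
  1   0   0   0   0   0   0   8   8   8   8   8
  2   0   0   0   0   0   6   8   8   8   8   8
  3   0   0   0   1   1   6   8   8   8   9   9
  4   0   0   0   1   1   6   9   9   9  10  10
  5   0  12  12  12  13  13  18  21  21  21  22

22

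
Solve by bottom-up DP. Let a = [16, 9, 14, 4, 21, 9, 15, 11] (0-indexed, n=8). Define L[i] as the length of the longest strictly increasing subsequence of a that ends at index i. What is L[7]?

   i    0    1    2    3    4    5    6    7
a[i]   16    9   14    4   21    9   15   11
L[i]    1    1    2    1    3    2    3    3

3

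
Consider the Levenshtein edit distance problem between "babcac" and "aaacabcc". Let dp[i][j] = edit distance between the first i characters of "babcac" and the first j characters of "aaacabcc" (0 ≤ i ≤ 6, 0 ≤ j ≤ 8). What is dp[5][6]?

3

   ''  a  a  a  c  a  b  c  c
''  0  1  2  3  4  5  6  7  8
 b  1  1  2  3  4  5  5  6  7
 a  2  1  1  2  3  4  5  6  7
 b  3  2  2  2  3  4  4  5  6
 c  4  3  3  3  2  3  4  4  5
 a  5  4  3  3  3  2  3  4  5
 c  6  5  4  4  3  3  3  3  4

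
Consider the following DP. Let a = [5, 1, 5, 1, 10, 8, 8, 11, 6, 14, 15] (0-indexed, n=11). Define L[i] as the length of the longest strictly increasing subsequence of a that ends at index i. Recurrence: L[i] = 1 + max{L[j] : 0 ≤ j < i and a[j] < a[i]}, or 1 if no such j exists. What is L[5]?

3

   i    0    1    2    3    4    5    6    7    8    9   10
a[i]    5    1    5    1   10    8    8   11    6   14   15
L[i]    1    1    2    1    3    3    3    4    3    5    6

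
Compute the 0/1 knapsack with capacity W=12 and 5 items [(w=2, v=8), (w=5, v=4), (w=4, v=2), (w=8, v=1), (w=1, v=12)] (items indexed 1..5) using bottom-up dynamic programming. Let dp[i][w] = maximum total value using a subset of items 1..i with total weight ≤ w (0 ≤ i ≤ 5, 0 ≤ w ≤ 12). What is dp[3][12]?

14

i\w   0   1   2   3   4   5   6   7   8   9  10  11  12
  0   0   0   0   0   0   0   0   0   0   0   0   0   0
  1   0   0   8   8   8   8   8   8   8   8   8   8   8
  2   0   0   8   8   8   8   8  12  12  12  12  12  12
  3   0   0   8   8   8   8  10  12  12  12  12  14  14
  4   0   0   8   8   8   8  10  12  12  12  12  14  14
  5   0  12  12  20  20  20  20  22  24  24  24  24  26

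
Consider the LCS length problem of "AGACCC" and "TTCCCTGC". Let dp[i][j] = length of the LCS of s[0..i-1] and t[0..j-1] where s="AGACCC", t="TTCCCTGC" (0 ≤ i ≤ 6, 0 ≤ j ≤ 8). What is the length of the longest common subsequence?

   ''  T  T  C  C  C  T  G  C
''  0  0  0  0  0  0  0  0  0
 A  0  0  0  0  0  0  0  0  0
 G  0  0  0  0  0  0  0  1  1
 A  0  0  0  0  0  0  0  1  1
 C  0  0  0  1  1  1  1  1  2
 C  0  0  0  1  2  2  2  2  2
 C  0  0  0  1  2  3  3  3  3

3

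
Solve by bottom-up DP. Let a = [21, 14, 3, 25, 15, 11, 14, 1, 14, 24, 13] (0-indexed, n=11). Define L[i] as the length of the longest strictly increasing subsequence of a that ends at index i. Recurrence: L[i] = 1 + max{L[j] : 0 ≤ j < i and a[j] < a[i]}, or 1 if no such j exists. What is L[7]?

   i    0    1    2    3    4    5    6    7    8    9   10
a[i]   21   14    3   25   15   11   14    1   14   24   13
L[i]    1    1    1    2    2    2    3    1    3    4    3

1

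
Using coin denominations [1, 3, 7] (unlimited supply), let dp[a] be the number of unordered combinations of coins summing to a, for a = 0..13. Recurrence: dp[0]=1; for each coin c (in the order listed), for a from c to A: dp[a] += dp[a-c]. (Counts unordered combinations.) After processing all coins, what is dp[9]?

5

after  coin     0     1     2     3     4     5     6     7     8     9    10    11    12    13
          1     1     1     1     1     1     1     1     1     1     1     1     1     1     1
          3     1     1     1     2     2     2     3     3     3     4     4     4     5     5
          7     1     1     1     2     2     2     3     4     4     5     6     6     7     8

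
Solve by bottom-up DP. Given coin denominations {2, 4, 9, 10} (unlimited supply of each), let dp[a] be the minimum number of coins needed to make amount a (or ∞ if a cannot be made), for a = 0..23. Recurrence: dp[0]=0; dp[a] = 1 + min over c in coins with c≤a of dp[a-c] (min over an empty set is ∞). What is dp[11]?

2

 a  0  1  2  3  4  5  6  7  8  9 10 11 12 13 14 15 16 17 18 19 20 21 22 23
dp  0  -  1  -  1  -  2  -  2  1  1  2  2  2  2  3  3  3  2  2  2  3  3  3
(- denotes ∞ / unreachable)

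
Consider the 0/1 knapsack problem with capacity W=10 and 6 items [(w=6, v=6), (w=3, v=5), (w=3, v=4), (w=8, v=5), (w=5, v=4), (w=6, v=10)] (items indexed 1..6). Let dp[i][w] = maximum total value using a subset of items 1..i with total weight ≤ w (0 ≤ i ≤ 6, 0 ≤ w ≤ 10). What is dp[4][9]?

i\w   0   1   2   3   4   5   6   7   8   9  10
  0   0   0   0   0   0   0   0   0   0   0   0
  1   0   0   0   0   0   0   6   6   6   6   6
  2   0   0   0   5   5   5   6   6   6  11  11
  3   0   0   0   5   5   5   9   9   9  11  11
  4   0   0   0   5   5   5   9   9   9  11  11
  5   0   0   0   5   5   5   9   9   9  11  11
  6   0   0   0   5   5   5  10  10  10  15  15

11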